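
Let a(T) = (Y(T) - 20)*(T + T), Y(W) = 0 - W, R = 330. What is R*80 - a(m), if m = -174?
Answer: 79992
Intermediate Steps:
Y(W) = -W
a(T) = 2*T*(-20 - T) (a(T) = (-T - 20)*(T + T) = (-20 - T)*(2*T) = 2*T*(-20 - T))
R*80 - a(m) = 330*80 - (-2)*(-174)*(20 - 174) = 26400 - (-2)*(-174)*(-154) = 26400 - 1*(-53592) = 26400 + 53592 = 79992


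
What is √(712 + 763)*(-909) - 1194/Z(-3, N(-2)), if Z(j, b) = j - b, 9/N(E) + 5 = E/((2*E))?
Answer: 1194 - 4545*√59 ≈ -33717.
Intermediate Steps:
N(E) = -2 (N(E) = 9/(-5 + E/((2*E))) = 9/(-5 + E*(1/(2*E))) = 9/(-5 + ½) = 9/(-9/2) = 9*(-2/9) = -2)
√(712 + 763)*(-909) - 1194/Z(-3, N(-2)) = √(712 + 763)*(-909) - 1194/(-3 - 1*(-2)) = √1475*(-909) - 1194/(-3 + 2) = (5*√59)*(-909) - 1194/(-1) = -4545*√59 - 1194*(-1) = -4545*√59 + 1194 = 1194 - 4545*√59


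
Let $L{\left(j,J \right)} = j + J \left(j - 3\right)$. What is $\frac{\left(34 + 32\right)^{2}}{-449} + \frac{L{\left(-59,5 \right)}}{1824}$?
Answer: $- \frac{2703675}{272992} \approx -9.9039$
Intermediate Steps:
$L{\left(j,J \right)} = j + J \left(-3 + j\right)$ ($L{\left(j,J \right)} = j + J \left(j - 3\right) = j + J \left(-3 + j\right)$)
$\frac{\left(34 + 32\right)^{2}}{-449} + \frac{L{\left(-59,5 \right)}}{1824} = \frac{\left(34 + 32\right)^{2}}{-449} + \frac{-59 - 15 + 5 \left(-59\right)}{1824} = 66^{2} \left(- \frac{1}{449}\right) + \left(-59 - 15 - 295\right) \frac{1}{1824} = 4356 \left(- \frac{1}{449}\right) - \frac{123}{608} = - \frac{4356}{449} - \frac{123}{608} = - \frac{2703675}{272992}$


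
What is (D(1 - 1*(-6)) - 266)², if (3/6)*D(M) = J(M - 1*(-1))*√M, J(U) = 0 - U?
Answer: 72548 + 8512*√7 ≈ 95069.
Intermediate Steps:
J(U) = -U
D(M) = 2*√M*(-1 - M) (D(M) = 2*((-(M - 1*(-1)))*√M) = 2*((-(M + 1))*√M) = 2*((-(1 + M))*√M) = 2*((-1 - M)*√M) = 2*(√M*(-1 - M)) = 2*√M*(-1 - M))
(D(1 - 1*(-6)) - 266)² = (2*√(1 - 1*(-6))*(-1 - (1 - 1*(-6))) - 266)² = (2*√(1 + 6)*(-1 - (1 + 6)) - 266)² = (2*√7*(-1 - 1*7) - 266)² = (2*√7*(-1 - 7) - 266)² = (2*√7*(-8) - 266)² = (-16*√7 - 266)² = (-266 - 16*√7)²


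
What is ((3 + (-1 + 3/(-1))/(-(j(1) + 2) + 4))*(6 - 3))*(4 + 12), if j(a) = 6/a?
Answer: 192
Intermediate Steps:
((3 + (-1 + 3/(-1))/(-(j(1) + 2) + 4))*(6 - 3))*(4 + 12) = ((3 + (-1 + 3/(-1))/(-(6/1 + 2) + 4))*(6 - 3))*(4 + 12) = ((3 + (-1 + 3*(-1))/(-(6*1 + 2) + 4))*3)*16 = ((3 + (-1 - 3)/(-(6 + 2) + 4))*3)*16 = ((3 - 4/(-1*8 + 4))*3)*16 = ((3 - 4/(-8 + 4))*3)*16 = ((3 - 4/(-4))*3)*16 = ((3 - 4*(-1/4))*3)*16 = ((3 + 1)*3)*16 = (4*3)*16 = 12*16 = 192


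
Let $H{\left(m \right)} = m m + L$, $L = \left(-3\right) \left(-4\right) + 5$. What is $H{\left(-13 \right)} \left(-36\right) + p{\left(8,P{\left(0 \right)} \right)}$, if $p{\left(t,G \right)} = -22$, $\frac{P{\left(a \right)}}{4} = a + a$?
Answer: $-6718$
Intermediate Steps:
$P{\left(a \right)} = 8 a$ ($P{\left(a \right)} = 4 \left(a + a\right) = 4 \cdot 2 a = 8 a$)
$L = 17$ ($L = 12 + 5 = 17$)
$H{\left(m \right)} = 17 + m^{2}$ ($H{\left(m \right)} = m m + 17 = m^{2} + 17 = 17 + m^{2}$)
$H{\left(-13 \right)} \left(-36\right) + p{\left(8,P{\left(0 \right)} \right)} = \left(17 + \left(-13\right)^{2}\right) \left(-36\right) - 22 = \left(17 + 169\right) \left(-36\right) - 22 = 186 \left(-36\right) - 22 = -6696 - 22 = -6718$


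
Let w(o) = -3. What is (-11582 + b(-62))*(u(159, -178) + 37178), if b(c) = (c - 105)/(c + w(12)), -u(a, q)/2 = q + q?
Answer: -5703680214/13 ≈ -4.3874e+8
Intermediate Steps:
u(a, q) = -4*q (u(a, q) = -2*(q + q) = -4*q)
b(c) = (-105 + c)/(-3 + c) (b(c) = (c - 105)/(c - 3) = (-105 + c)/(-3 + c))
(-11582 + b(-62))*(u(159, -178) + 37178) = (-11582 + (-105 - 62)/(-3 - 62))*(-4*(-178) + 37178) = (-11582 - 167/(-65))*(712 + 37178) = (-11582 - 1/65*(-167))*37890 = (-11582 + 167/65)*37890 = -752663/65*37890 = -5703680214/13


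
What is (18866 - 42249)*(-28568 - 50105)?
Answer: 1839610759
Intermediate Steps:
(18866 - 42249)*(-28568 - 50105) = -23383*(-78673) = 1839610759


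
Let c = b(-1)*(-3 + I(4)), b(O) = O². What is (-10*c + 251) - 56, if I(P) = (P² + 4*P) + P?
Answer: -135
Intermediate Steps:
I(P) = P² + 5*P
c = 33 (c = (-1)²*(-3 + 4*(5 + 4)) = 1*(-3 + 4*9) = 1*(-3 + 36) = 1*33 = 33)
(-10*c + 251) - 56 = (-10*33 + 251) - 56 = (-330 + 251) - 56 = -79 - 56 = -135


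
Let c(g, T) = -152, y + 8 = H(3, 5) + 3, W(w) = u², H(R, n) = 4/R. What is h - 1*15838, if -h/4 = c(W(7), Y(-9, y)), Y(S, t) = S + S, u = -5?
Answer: -15230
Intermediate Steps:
W(w) = 25 (W(w) = (-5)² = 25)
y = -11/3 (y = -8 + (4/3 + 3) = -8 + 13/3 = -11/3 ≈ -3.6667)
Y(S, t) = 2*S
h = 608 (h = -4*(-152) = 608)
h - 1*15838 = 608 - 1*15838 = 608 - 15838 = -15230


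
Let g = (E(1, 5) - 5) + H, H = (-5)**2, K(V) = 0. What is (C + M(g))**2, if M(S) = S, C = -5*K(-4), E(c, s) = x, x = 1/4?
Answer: 6561/16 ≈ 410.06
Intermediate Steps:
x = 1/4 ≈ 0.25000
E(c, s) = 1/4
H = 25
C = 0 (C = -5*0 = 0)
g = 81/4 (g = (1/4 - 5) + 25 = -19/4 + 25 = 81/4 ≈ 20.250)
(C + M(g))**2 = (0 + 81/4)**2 = (81/4)**2 = 6561/16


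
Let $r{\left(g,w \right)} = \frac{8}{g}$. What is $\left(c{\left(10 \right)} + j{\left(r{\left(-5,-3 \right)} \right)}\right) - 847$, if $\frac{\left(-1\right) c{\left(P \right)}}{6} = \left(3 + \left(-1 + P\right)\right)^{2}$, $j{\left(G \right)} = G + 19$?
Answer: $- \frac{8468}{5} \approx -1693.6$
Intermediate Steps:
$j{\left(G \right)} = 19 + G$
$c{\left(P \right)} = - 6 \left(2 + P\right)^{2}$ ($c{\left(P \right)} = - 6 \left(3 + \left(-1 + P\right)\right)^{2} = - 6 \left(2 + P\right)^{2}$)
$\left(c{\left(10 \right)} + j{\left(r{\left(-5,-3 \right)} \right)}\right) - 847 = \left(- 6 \left(2 + 10\right)^{2} + \left(19 + \frac{8}{-5}\right)\right) - 847 = \left(- 6 \cdot 12^{2} + \left(19 + 8 \left(- \frac{1}{5}\right)\right)\right) - 847 = \left(\left(-6\right) 144 + \left(19 - \frac{8}{5}\right)\right) - 847 = \left(-864 + \frac{87}{5}\right) - 847 = - \frac{4233}{5} - 847 = - \frac{8468}{5}$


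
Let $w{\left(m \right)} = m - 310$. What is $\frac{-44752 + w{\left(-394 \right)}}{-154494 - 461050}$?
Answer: $\frac{5682}{76943} \approx 0.073847$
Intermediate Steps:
$w{\left(m \right)} = -310 + m$
$\frac{-44752 + w{\left(-394 \right)}}{-154494 - 461050} = \frac{-44752 - 704}{-154494 - 461050} = \frac{-44752 - 704}{-615544} = \left(-45456\right) \left(- \frac{1}{615544}\right) = \frac{5682}{76943}$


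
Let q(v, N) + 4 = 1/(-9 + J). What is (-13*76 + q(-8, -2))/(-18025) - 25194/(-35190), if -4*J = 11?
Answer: 45067777/58455075 ≈ 0.77098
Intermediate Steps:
J = -11/4 (J = -1/4*11 = -11/4 ≈ -2.7500)
q(v, N) = -192/47 (q(v, N) = -4 + 1/(-9 - 11/4) = -4 + 1/(-47/4) = -4 - 4/47 = -192/47)
(-13*76 + q(-8, -2))/(-18025) - 25194/(-35190) = (-13*76 - 192/47)/(-18025) - 25194/(-35190) = (-988 - 192/47)*(-1/18025) - 25194*(-1/35190) = -46628/47*(-1/18025) + 247/345 = 46628/847175 + 247/345 = 45067777/58455075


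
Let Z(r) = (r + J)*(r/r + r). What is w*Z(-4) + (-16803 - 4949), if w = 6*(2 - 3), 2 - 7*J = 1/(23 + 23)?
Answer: -501835/23 ≈ -21819.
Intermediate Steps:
J = 13/46 (J = 2/7 - 1/(7*(23 + 23)) = 2/7 - 1/7/46 = 2/7 - 1/7*1/46 = 2/7 - 1/322 = 13/46 ≈ 0.28261)
w = -6 (w = 6*(-1) = -6)
Z(r) = (1 + r)*(13/46 + r) (Z(r) = (r + 13/46)*(r/r + r) = (13/46 + r)*(1 + r) = (1 + r)*(13/46 + r))
w*Z(-4) + (-16803 - 4949) = -6*(13/46 + (-4)**2 + (59/46)*(-4)) + (-16803 - 4949) = -6*(13/46 + 16 - 118/23) - 21752 = -6*513/46 - 21752 = -1539/23 - 21752 = -501835/23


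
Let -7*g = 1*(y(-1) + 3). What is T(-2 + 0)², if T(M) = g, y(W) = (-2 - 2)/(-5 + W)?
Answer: 121/441 ≈ 0.27438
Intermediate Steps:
y(W) = -4/(-5 + W)
g = -11/21 (g = -(-4/(-5 - 1) + 3)/7 = -(-4/(-6) + 3)/7 = -(-4*(-⅙) + 3)/7 = -(⅔ + 3)/7 = -11/(7*3) = -⅐*11/3 = -11/21 ≈ -0.52381)
T(M) = -11/21
T(-2 + 0)² = (-11/21)² = 121/441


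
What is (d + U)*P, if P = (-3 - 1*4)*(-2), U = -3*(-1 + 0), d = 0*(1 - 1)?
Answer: 42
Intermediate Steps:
d = 0 (d = 0*0 = 0)
U = 3 (U = -3*(-1) = 3)
P = 14 (P = (-3 - 4)*(-2) = -7*(-2) = 14)
(d + U)*P = (0 + 3)*14 = 3*14 = 42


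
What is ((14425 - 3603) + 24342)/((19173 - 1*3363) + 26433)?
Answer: 35164/42243 ≈ 0.83242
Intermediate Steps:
((14425 - 3603) + 24342)/((19173 - 1*3363) + 26433) = (10822 + 24342)/((19173 - 3363) + 26433) = 35164/(15810 + 26433) = 35164/42243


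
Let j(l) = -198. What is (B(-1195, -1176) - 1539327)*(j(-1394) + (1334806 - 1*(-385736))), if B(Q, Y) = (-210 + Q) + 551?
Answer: -2649641142264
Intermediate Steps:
B(Q, Y) = 341 + Q
(B(-1195, -1176) - 1539327)*(j(-1394) + (1334806 - 1*(-385736))) = ((341 - 1195) - 1539327)*(-198 + (1334806 - 1*(-385736))) = (-854 - 1539327)*(-198 + (1334806 + 385736)) = -1540181*(-198 + 1720542) = -1540181*1720344 = -2649641142264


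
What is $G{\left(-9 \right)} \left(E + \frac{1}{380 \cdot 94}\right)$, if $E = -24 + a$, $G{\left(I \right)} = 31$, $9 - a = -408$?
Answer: $\frac{435176791}{35720} \approx 12183.0$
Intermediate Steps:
$a = 417$ ($a = 9 - -408 = 9 + 408 = 417$)
$E = 393$ ($E = -24 + 417 = 393$)
$G{\left(-9 \right)} \left(E + \frac{1}{380 \cdot 94}\right) = 31 \left(393 + \frac{1}{380 \cdot 94}\right) = 31 \left(393 + \frac{1}{380} \cdot \frac{1}{94}\right) = 31 \left(393 + \frac{1}{35720}\right) = 31 \cdot \frac{14037961}{35720} = \frac{435176791}{35720}$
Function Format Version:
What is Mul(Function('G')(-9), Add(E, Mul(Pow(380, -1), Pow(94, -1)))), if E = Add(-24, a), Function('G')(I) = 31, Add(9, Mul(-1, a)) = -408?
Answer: Rational(435176791, 35720) ≈ 12183.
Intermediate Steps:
a = 417 (a = Add(9, Mul(-1, -408)) = Add(9, 408) = 417)
E = 393 (E = Add(-24, 417) = 393)
Mul(Function('G')(-9), Add(E, Mul(Pow(380, -1), Pow(94, -1)))) = Mul(31, Add(393, Mul(Pow(380, -1), Pow(94, -1)))) = Mul(31, Add(393, Mul(Rational(1, 380), Rational(1, 94)))) = Mul(31, Add(393, Rational(1, 35720))) = Mul(31, Rational(14037961, 35720)) = Rational(435176791, 35720)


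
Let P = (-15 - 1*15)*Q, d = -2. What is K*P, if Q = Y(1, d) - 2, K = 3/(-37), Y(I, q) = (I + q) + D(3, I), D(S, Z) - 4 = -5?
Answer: -360/37 ≈ -9.7297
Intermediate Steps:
D(S, Z) = -1 (D(S, Z) = 4 - 5 = -1)
Y(I, q) = -1 + I + q (Y(I, q) = (I + q) - 1 = -1 + I + q)
K = -3/37 (K = 3*(-1/37) = -3/37 ≈ -0.081081)
Q = -4 (Q = (-1 + 1 - 2) - 2 = -2 - 2 = -4)
P = 120 (P = (-15 - 1*15)*(-4) = (-15 - 15)*(-4) = -30*(-4) = 120)
K*P = -3/37*120 = -360/37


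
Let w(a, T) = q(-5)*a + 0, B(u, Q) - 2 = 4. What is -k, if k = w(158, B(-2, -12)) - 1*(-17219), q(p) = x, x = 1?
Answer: -17377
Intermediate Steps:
q(p) = 1
B(u, Q) = 6 (B(u, Q) = 2 + 4 = 6)
w(a, T) = a (w(a, T) = 1*a + 0 = a + 0 = a)
k = 17377 (k = 158 - 1*(-17219) = 158 + 17219 = 17377)
-k = -1*17377 = -17377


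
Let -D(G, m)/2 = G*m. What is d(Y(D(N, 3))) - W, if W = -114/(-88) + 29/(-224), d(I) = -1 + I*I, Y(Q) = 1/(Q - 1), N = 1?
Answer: -37007/17248 ≈ -2.1456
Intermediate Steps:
D(G, m) = -2*G*m
Y(Q) = 1/(-1 + Q)
d(I) = -1 + I²
W = 2873/2464 (W = -114*(-1/88) + 29*(-1/224) = 57/44 - 29/224 = 2873/2464 ≈ 1.1660)
d(Y(D(N, 3))) - W = (-1 + (1/(-1 - 2*1*3))²) - 1*2873/2464 = (-1 + (1/(-1 - 6))²) - 2873/2464 = (-1 + (1/(-7))²) - 2873/2464 = (-1 + (-⅐)²) - 2873/2464 = (-1 + 1/49) - 2873/2464 = -48/49 - 2873/2464 = -37007/17248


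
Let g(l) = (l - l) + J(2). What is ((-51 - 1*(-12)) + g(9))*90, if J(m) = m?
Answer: -3330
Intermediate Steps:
g(l) = 2 (g(l) = (l - l) + 2 = 0 + 2 = 2)
((-51 - 1*(-12)) + g(9))*90 = ((-51 - 1*(-12)) + 2)*90 = ((-51 + 12) + 2)*90 = (-39 + 2)*90 = -37*90 = -3330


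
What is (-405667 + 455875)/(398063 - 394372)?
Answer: 50208/3691 ≈ 13.603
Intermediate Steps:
(-405667 + 455875)/(398063 - 394372) = 50208/3691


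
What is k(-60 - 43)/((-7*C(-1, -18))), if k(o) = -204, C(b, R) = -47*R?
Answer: 34/987 ≈ 0.034448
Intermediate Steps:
k(-60 - 43)/((-7*C(-1, -18))) = -204/((-(-329)*(-18))) = -204/((-7*846)) = -204/(-5922) = -204*(-1/5922) = 34/987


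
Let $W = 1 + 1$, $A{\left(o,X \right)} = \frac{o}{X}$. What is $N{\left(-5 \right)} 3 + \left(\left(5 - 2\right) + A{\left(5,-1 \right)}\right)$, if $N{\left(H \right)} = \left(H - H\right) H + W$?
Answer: $4$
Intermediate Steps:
$W = 2$
$N{\left(H \right)} = 2$ ($N{\left(H \right)} = \left(H - H\right) H + 2 = 0 H + 2 = 0 + 2 = 2$)
$N{\left(-5 \right)} 3 + \left(\left(5 - 2\right) + A{\left(5,-1 \right)}\right) = 2 \cdot 3 + \left(\left(5 - 2\right) + \frac{5}{-1}\right) = 6 + \left(3 + 5 \left(-1\right)\right) = 6 + \left(3 - 5\right) = 6 - 2 = 4$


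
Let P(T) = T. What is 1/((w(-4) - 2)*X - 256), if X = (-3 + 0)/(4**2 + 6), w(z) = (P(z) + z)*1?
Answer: -11/2801 ≈ -0.0039272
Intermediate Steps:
w(z) = 2*z (w(z) = (z + z)*1 = (2*z)*1 = 2*z)
X = -3/22 (X = -3/(16 + 6) = -3/22 ≈ -0.13636)
1/((w(-4) - 2)*X - 256) = 1/((2*(-4) - 2)*(-3/22) - 256) = 1/((-8 - 2)*(-3/22) - 256) = 1/(-10*(-3/22) - 256) = 1/(15/11 - 256) = 1/(-2801/11) = -11/2801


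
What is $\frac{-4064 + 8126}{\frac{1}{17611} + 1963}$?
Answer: $\frac{35767941}{17285197} \approx 2.0693$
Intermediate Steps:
$\frac{-4064 + 8126}{\frac{1}{17611} + 1963} = \frac{4062}{\frac{1}{17611} + 1963} = \frac{4062}{\frac{34570394}{17611}} = 4062 \cdot \frac{17611}{34570394} = \frac{35767941}{17285197}$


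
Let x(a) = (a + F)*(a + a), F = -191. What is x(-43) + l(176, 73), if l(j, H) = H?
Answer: 20197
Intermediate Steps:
x(a) = 2*a*(-191 + a) (x(a) = (a - 191)*(a + a) = (-191 + a)*(2*a) = 2*a*(-191 + a))
x(-43) + l(176, 73) = 2*(-43)*(-191 - 43) + 73 = 2*(-43)*(-234) + 73 = 20124 + 73 = 20197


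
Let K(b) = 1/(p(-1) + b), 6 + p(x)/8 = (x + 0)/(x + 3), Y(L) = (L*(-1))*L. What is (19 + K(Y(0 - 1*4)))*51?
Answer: 3873/4 ≈ 968.25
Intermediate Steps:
Y(L) = -L² (Y(L) = (-L)*L = -L²)
p(x) = -48 + 8*x/(3 + x) (p(x) = -48 + 8*((x + 0)/(x + 3)) = -48 + 8*(x/(3 + x)) = -48 + 8*x/(3 + x))
K(b) = 1/(-52 + b) (K(b) = 1/(8*(-18 - 5*(-1))/(3 - 1) + b) = 1/(8*(-18 + 5)/2 + b) = 1/(8*(½)*(-13) + b) = 1/(-52 + b))
(19 + K(Y(0 - 1*4)))*51 = (19 + 1/(-52 - (0 - 1*4)²))*51 = (19 + 1/(-52 - (0 - 4)²))*51 = (19 + 1/(-52 - 1*(-4)²))*51 = (19 + 1/(-52 - 1*16))*51 = (19 + 1/(-52 - 16))*51 = (19 + 1/(-68))*51 = (19 - 1/68)*51 = (1291/68)*51 = 3873/4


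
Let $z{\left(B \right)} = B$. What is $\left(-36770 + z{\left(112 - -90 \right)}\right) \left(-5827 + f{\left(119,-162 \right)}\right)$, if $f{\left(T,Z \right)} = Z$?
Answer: $219005752$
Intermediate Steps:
$\left(-36770 + z{\left(112 - -90 \right)}\right) \left(-5827 + f{\left(119,-162 \right)}\right) = \left(-36770 + \left(112 - -90\right)\right) \left(-5827 - 162\right) = \left(-36770 + \left(112 + 90\right)\right) \left(-5989\right) = \left(-36770 + 202\right) \left(-5989\right) = \left(-36568\right) \left(-5989\right) = 219005752$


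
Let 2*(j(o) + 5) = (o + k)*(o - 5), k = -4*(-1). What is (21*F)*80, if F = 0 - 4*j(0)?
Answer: 100800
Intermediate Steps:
k = 4
j(o) = -5 + (-5 + o)*(4 + o)/2 (j(o) = -5 + ((o + 4)*(o - 5))/2 = -5 + ((4 + o)*(-5 + o))/2 = -5 + ((-5 + o)*(4 + o))/2 = -5 + (-5 + o)*(4 + o)/2)
F = 60 (F = 0 - 4*(-15 + (½)*0² - ½*0) = 0 - 4*(-15 + (½)*0 + 0) = 0 - 4*(-15 + 0 + 0) = 0 - 4*(-15) = 0 + 60 = 60)
(21*F)*80 = (21*60)*80 = 1260*80 = 100800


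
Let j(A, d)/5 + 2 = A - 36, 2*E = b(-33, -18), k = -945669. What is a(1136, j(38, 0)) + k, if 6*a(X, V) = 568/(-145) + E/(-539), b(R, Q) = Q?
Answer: -443452869017/468930 ≈ -9.4567e+5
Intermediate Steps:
E = -9 (E = (½)*(-18) = -9)
j(A, d) = -190 + 5*A (j(A, d) = -10 + 5*(A - 36) = -10 + 5*(-36 + A) = -10 + (-180 + 5*A) = -190 + 5*A)
a(X, V) = -304847/468930 (a(X, V) = (568/(-145) - 9/(-539))/6 = (568*(-1/145) - 9*(-1/539))/6 = (-568/145 + 9/539)/6 = (⅙)*(-304847/78155) = -304847/468930)
a(1136, j(38, 0)) + k = -304847/468930 - 945669 = -443452869017/468930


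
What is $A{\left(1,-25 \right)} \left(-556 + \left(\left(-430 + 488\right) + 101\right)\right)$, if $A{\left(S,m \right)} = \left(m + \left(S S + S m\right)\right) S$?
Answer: $19453$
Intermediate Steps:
$A{\left(S,m \right)} = S \left(m + S^{2} + S m\right)$ ($A{\left(S,m \right)} = \left(m + \left(S^{2} + S m\right)\right) S = \left(m + S^{2} + S m\right) S = S \left(m + S^{2} + S m\right)$)
$A{\left(1,-25 \right)} \left(-556 + \left(\left(-430 + 488\right) + 101\right)\right) = 1 \left(-25 + 1^{2} + 1 \left(-25\right)\right) \left(-556 + \left(\left(-430 + 488\right) + 101\right)\right) = 1 \left(-25 + 1 - 25\right) \left(-556 + \left(58 + 101\right)\right) = 1 \left(-49\right) \left(-556 + 159\right) = \left(-49\right) \left(-397\right) = 19453$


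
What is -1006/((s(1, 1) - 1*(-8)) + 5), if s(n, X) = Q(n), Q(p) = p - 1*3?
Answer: -1006/11 ≈ -91.455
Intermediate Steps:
Q(p) = -3 + p (Q(p) = p - 3 = -3 + p)
s(n, X) = -3 + n
-1006/((s(1, 1) - 1*(-8)) + 5) = -1006/(((-3 + 1) - 1*(-8)) + 5) = -1006/((-2 + 8) + 5) = -1006/(6 + 5) = -1006/11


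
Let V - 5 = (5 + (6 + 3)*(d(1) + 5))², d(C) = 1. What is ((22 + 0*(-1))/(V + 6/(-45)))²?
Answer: 27225/683508736 ≈ 3.9831e-5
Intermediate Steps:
V = 3486 (V = 5 + (5 + (6 + 3)*(1 + 5))² = 5 + (5 + 9*6)² = 5 + (5 + 54)² = 5 + 59² = 5 + 3481 = 3486)
((22 + 0*(-1))/(V + 6/(-45)))² = ((22 + 0*(-1))/(3486 + 6/(-45)))² = ((22 + 0)/(3486 + 6*(-1/45)))² = (22/(3486 - 2/15))² = (22/(52288/15))² = (22*(15/52288))² = (165/26144)² = 27225/683508736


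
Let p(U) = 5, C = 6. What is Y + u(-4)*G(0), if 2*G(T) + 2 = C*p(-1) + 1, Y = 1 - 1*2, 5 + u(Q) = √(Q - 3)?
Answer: -147/2 + 29*I*√7/2 ≈ -73.5 + 38.363*I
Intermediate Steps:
u(Q) = -5 + √(-3 + Q) (u(Q) = -5 + √(Q - 3) = -5 + √(-3 + Q))
Y = -1 (Y = 1 - 2 = -1)
G(T) = 29/2 (G(T) = -1 + (6*5 + 1)/2 = -1 + (30 + 1)/2 = -1 + (½)*31 = -1 + 31/2 = 29/2)
Y + u(-4)*G(0) = -1 + (-5 + √(-3 - 4))*(29/2) = -1 + (-5 + √(-7))*(29/2) = -1 + (-5 + I*√7)*(29/2) = -1 + (-145/2 + 29*I*√7/2) = -147/2 + 29*I*√7/2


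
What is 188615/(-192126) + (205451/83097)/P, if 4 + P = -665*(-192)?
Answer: -333511661498159/339726561648012 ≈ -0.98171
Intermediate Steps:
P = 127676 (P = -4 - 665*(-192) = -4 + 127680 = 127676)
188615/(-192126) + (205451/83097)/P = 188615/(-192126) + (205451/83097)/127676 = 188615*(-1/192126) + (205451*(1/83097))*(1/127676) = -188615/192126 + (205451/83097)*(1/127676) = -188615/192126 + 205451/10609492572 = -333511661498159/339726561648012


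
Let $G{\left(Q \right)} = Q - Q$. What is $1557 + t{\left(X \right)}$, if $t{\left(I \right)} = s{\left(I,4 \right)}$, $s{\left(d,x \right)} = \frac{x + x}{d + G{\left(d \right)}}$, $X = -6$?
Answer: $\frac{4667}{3} \approx 1555.7$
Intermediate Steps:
$G{\left(Q \right)} = 0$
$s{\left(d,x \right)} = \frac{2 x}{d}$ ($s{\left(d,x \right)} = \frac{x + x}{d + 0} = \frac{2 x}{d}$)
$t{\left(I \right)} = \frac{8}{I}$ ($t{\left(I \right)} = 2 \cdot 4 \frac{1}{I} = \frac{8}{I}$)
$1557 + t{\left(X \right)} = 1557 + \frac{8}{-6} = 1557 + 8 \left(- \frac{1}{6}\right) = 1557 - \frac{4}{3} = \frac{4667}{3}$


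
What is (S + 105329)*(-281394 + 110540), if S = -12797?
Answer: -15809462328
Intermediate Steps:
(S + 105329)*(-281394 + 110540) = (-12797 + 105329)*(-281394 + 110540) = 92532*(-170854) = -15809462328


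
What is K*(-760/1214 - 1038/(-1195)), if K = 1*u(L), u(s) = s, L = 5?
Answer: 175966/145073 ≈ 1.2129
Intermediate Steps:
K = 5 (K = 1*5 = 5)
K*(-760/1214 - 1038/(-1195)) = 5*(-760/1214 - 1038/(-1195)) = 5*(-760*1/1214 - 1038*(-1/1195)) = 5*(-380/607 + 1038/1195) = 5*(175966/725365) = 175966/145073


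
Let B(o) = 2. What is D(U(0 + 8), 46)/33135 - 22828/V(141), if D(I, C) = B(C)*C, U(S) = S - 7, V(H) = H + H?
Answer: -894066/11045 ≈ -80.948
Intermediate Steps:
V(H) = 2*H
U(S) = -7 + S
D(I, C) = 2*C
D(U(0 + 8), 46)/33135 - 22828/V(141) = (2*46)/33135 - 22828/(2*141) = 92*(1/33135) - 22828/282 = 92/33135 - 22828*1/282 = 92/33135 - 11414/141 = -894066/11045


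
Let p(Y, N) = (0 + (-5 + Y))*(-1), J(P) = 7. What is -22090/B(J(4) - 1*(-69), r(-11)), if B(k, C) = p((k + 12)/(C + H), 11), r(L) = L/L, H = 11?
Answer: 66270/7 ≈ 9467.1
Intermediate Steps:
p(Y, N) = 5 - Y (p(Y, N) = (-5 + Y)*(-1) = 5 - Y)
r(L) = 1
B(k, C) = 5 - (12 + k)/(11 + C) (B(k, C) = 5 - (k + 12)/(C + 11) = 5 - (12 + k)/(11 + C))
-22090/B(J(4) - 1*(-69), r(-11)) = -22090*(11 + 1)/(43 - (7 - 1*(-69)) + 5*1) = -22090*12/(43 - (7 + 69) + 5) = -22090*12/(43 - 1*76 + 5) = -22090*12/(43 - 76 + 5) = -22090/((1/12)*(-28)) = -22090/(-7/3) = -22090*(-3/7) = 66270/7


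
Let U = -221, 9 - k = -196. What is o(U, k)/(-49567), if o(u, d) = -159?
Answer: 159/49567 ≈ 0.0032078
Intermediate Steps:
k = 205 (k = 9 - 1*(-196) = 9 + 196 = 205)
o(U, k)/(-49567) = -159/(-49567) = -159*(-1/49567) = 159/49567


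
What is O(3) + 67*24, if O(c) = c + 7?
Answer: 1618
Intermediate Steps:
O(c) = 7 + c
O(3) + 67*24 = (7 + 3) + 67*24 = 10 + 1608 = 1618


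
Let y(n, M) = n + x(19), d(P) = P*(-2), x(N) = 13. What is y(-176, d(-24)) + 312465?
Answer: 312302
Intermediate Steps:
d(P) = -2*P
y(n, M) = 13 + n (y(n, M) = n + 13 = 13 + n)
y(-176, d(-24)) + 312465 = (13 - 176) + 312465 = -163 + 312465 = 312302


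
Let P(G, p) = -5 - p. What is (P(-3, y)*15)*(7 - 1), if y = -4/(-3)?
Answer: -570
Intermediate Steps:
y = 4/3 (y = -4*(-1/3) = 4/3 ≈ 1.3333)
(P(-3, y)*15)*(7 - 1) = ((-5 - 1*4/3)*15)*(7 - 1) = ((-5 - 4/3)*15)*6 = -19/3*15*6 = -95*6 = -570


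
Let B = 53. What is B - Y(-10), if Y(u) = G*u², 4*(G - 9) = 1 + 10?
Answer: -1122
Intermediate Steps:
G = 47/4 (G = 9 + (1 + 10)/4 = 9 + (¼)*11 = 9 + 11/4 = 47/4 ≈ 11.750)
Y(u) = 47*u²/4
B - Y(-10) = 53 - 47*(-10)²/4 = 53 - 47*100/4 = 53 - 1*1175 = 53 - 1175 = -1122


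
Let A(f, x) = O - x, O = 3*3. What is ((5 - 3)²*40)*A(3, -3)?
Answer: 1920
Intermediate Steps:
O = 9
A(f, x) = 9 - x
((5 - 3)²*40)*A(3, -3) = ((5 - 3)²*40)*(9 - 1*(-3)) = (2²*40)*(9 + 3) = (4*40)*12 = 160*12 = 1920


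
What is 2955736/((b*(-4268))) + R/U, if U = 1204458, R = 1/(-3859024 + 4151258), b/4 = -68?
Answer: 32511579261521609/12769260285201816 ≈ 2.5461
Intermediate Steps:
b = -272 (b = 4*(-68) = -272)
R = 1/292234 ≈ 3.4219e-6
2955736/((b*(-4268))) + R/U = 2955736/((-272*(-4268))) + (1/292234)/1204458 = 2955736/1160896 + (1/292234)*(1/1204458) = 2955736*(1/1160896) + 1/351983579172 = 369467/145112 + 1/351983579172 = 32511579261521609/12769260285201816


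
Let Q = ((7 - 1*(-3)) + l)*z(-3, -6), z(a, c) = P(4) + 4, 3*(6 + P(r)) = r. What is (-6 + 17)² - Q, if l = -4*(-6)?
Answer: 431/3 ≈ 143.67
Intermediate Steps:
P(r) = -6 + r/3
z(a, c) = -⅔ (z(a, c) = (-6 + (⅓)*4) + 4 = (-6 + 4/3) + 4 = -14/3 + 4 = -⅔)
l = 24
Q = -68/3 (Q = ((7 - 1*(-3)) + 24)*(-⅔) = ((7 + 3) + 24)*(-⅔) = (10 + 24)*(-⅔) = 34*(-⅔) = -68/3 ≈ -22.667)
(-6 + 17)² - Q = (-6 + 17)² - 1*(-68/3) = 11² + 68/3 = 121 + 68/3 = 431/3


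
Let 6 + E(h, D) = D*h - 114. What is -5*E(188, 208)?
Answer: -194920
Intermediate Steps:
E(h, D) = -120 + D*h (E(h, D) = -6 + (D*h - 114) = -6 + (-114 + D*h) = -120 + D*h)
-5*E(188, 208) = -5*(-120 + 208*188) = -5*(-120 + 39104) = -5*38984 = -194920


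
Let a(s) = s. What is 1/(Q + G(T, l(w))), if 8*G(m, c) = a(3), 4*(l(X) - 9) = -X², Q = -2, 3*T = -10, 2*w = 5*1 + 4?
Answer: -8/13 ≈ -0.61539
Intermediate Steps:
w = 9/2 (w = (5*1 + 4)/2 = (5 + 4)/2 = (½)*9 = 9/2 ≈ 4.5000)
T = -10/3 (T = (⅓)*(-10) = -10/3 ≈ -3.3333)
l(X) = 9 - X²/4 (l(X) = 9 + (-X²)/4 = 9 - X²/4)
G(m, c) = 3/8 (G(m, c) = (⅛)*3 = 3/8)
1/(Q + G(T, l(w))) = 1/(-2 + 3/8) = 1/(-13/8) = -8/13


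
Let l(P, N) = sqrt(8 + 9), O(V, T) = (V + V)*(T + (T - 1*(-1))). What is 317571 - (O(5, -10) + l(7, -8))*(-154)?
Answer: 288311 + 154*sqrt(17) ≈ 2.8895e+5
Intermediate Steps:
O(V, T) = 2*V*(1 + 2*T) (O(V, T) = (2*V)*(T + (T + 1)) = (2*V)*(T + (1 + T)) = (2*V)*(1 + 2*T) = 2*V*(1 + 2*T))
l(P, N) = sqrt(17)
317571 - (O(5, -10) + l(7, -8))*(-154) = 317571 - (2*5*(1 + 2*(-10)) + sqrt(17))*(-154) = 317571 - (2*5*(1 - 20) + sqrt(17))*(-154) = 317571 - (2*5*(-19) + sqrt(17))*(-154) = 317571 - (-190 + sqrt(17))*(-154) = 317571 - (29260 - 154*sqrt(17)) = 317571 + (-29260 + 154*sqrt(17)) = 288311 + 154*sqrt(17)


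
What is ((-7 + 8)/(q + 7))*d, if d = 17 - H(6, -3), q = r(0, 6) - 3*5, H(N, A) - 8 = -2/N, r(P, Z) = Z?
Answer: -14/3 ≈ -4.6667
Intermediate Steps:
H(N, A) = 8 - 2/N
q = -9 (q = 6 - 3*5 = 6 - 15 = -9)
d = 28/3 (d = 17 - (8 - 2/6) = 17 - (8 - 2*⅙) = 17 - (8 - ⅓) = 17 - 1*23/3 = 17 - 23/3 = 28/3 ≈ 9.3333)
((-7 + 8)/(q + 7))*d = ((-7 + 8)/(-9 + 7))*(28/3) = (1/(-2))*(28/3) = (1*(-½))*(28/3) = -½*28/3 = -14/3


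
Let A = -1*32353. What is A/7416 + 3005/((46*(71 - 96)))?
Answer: -5949103/852840 ≈ -6.9756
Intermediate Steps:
A = -32353
A/7416 + 3005/((46*(71 - 96))) = -32353/7416 + 3005/((46*(71 - 96))) = -32353*1/7416 + 3005/((46*(-25))) = -32353/7416 + 3005/(-1150) = -32353/7416 + 3005*(-1/1150) = -32353/7416 - 601/230 = -5949103/852840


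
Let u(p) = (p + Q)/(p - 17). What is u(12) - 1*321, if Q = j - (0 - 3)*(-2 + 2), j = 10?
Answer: -1627/5 ≈ -325.40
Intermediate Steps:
Q = 10 (Q = 10 - (0 - 3)*(-2 + 2) = 10 - (-3)*0 = 10 - 1*0 = 10 + 0 = 10)
u(p) = (10 + p)/(-17 + p) (u(p) = (p + 10)/(p - 17) = (10 + p)/(-17 + p))
u(12) - 1*321 = (10 + 12)/(-17 + 12) - 1*321 = 22/(-5) - 321 = -1/5*22 - 321 = -22/5 - 321 = -1627/5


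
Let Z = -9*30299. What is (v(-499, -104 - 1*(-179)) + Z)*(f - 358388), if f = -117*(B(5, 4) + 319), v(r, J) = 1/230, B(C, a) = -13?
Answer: 2472317462251/23 ≈ 1.0749e+11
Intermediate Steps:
Z = -272691
v(r, J) = 1/230
f = -35802 (f = -117*(-13 + 319) = -117*306 = -35802)
(v(-499, -104 - 1*(-179)) + Z)*(f - 358388) = (1/230 - 272691)*(-35802 - 358388) = -62718929/230*(-394190) = 2472317462251/23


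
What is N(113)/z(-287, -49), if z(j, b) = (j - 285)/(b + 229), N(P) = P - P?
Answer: 0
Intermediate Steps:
N(P) = 0
z(j, b) = (-285 + j)/(229 + b)
N(113)/z(-287, -49) = 0/(((-285 - 287)/(229 - 49))) = 0/((-572/180)) = 0/(((1/180)*(-572))) = 0/(-143/45) = 0*(-45/143) = 0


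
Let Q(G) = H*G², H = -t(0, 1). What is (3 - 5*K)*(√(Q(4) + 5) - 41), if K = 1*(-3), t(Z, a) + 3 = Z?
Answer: -738 + 18*√53 ≈ -606.96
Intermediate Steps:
t(Z, a) = -3 + Z
K = -3
H = 3 (H = -(-3 + 0) = -1*(-3) = 3)
Q(G) = 3*G²
(3 - 5*K)*(√(Q(4) + 5) - 41) = (3 - 5*(-3))*(√(3*4² + 5) - 41) = (3 + 15)*(√(3*16 + 5) - 41) = 18*(√(48 + 5) - 41) = 18*(√53 - 41) = 18*(-41 + √53) = -738 + 18*√53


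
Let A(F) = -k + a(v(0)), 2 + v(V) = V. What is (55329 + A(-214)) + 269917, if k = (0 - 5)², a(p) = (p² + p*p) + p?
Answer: 325227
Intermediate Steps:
v(V) = -2 + V
a(p) = p + 2*p² (a(p) = (p² + p²) + p = 2*p² + p = p + 2*p²)
k = 25 (k = (-5)² = 25)
A(F) = -19 (A(F) = -1*25 + (-2 + 0)*(1 + 2*(-2 + 0)) = -25 - 2*(1 + 2*(-2)) = -25 - 2*(1 - 4) = -25 - 2*(-3) = -25 + 6 = -19)
(55329 + A(-214)) + 269917 = (55329 - 19) + 269917 = 55310 + 269917 = 325227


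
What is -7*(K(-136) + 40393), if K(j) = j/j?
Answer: -282758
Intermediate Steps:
K(j) = 1
-7*(K(-136) + 40393) = -7*(1 + 40393) = -7*40394 = -282758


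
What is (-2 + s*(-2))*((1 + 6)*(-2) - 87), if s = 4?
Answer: 1010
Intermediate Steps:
(-2 + s*(-2))*((1 + 6)*(-2) - 87) = (-2 + 4*(-2))*((1 + 6)*(-2) - 87) = (-2 - 8)*(7*(-2) - 87) = -10*(-14 - 87) = -10*(-101) = 1010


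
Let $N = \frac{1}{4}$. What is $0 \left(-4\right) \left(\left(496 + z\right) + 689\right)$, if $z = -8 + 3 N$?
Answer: $0$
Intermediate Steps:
$N = \frac{1}{4} \approx 0.25$
$z = - \frac{29}{4}$ ($z = -8 + 3 \cdot \frac{1}{4} = -8 + \frac{3}{4} = - \frac{29}{4} \approx -7.25$)
$0 \left(-4\right) \left(\left(496 + z\right) + 689\right) = 0 \left(-4\right) \left(\left(496 - \frac{29}{4}\right) + 689\right) = 0 \left(\frac{1955}{4} + 689\right) = 0 \cdot \frac{4711}{4} = 0$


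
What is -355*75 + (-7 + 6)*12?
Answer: -26637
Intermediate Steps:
-355*75 + (-7 + 6)*12 = -26625 - 1*12 = -26625 - 12 = -26637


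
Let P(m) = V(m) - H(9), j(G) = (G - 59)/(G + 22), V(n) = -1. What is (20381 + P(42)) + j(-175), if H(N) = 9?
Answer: 346333/17 ≈ 20373.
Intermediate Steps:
j(G) = (-59 + G)/(22 + G)
P(m) = -10 (P(m) = -1 - 1*9 = -1 - 9 = -10)
(20381 + P(42)) + j(-175) = (20381 - 10) + (-59 - 175)/(22 - 175) = 20371 - 234/(-153) = 20371 - 1/153*(-234) = 20371 + 26/17 = 346333/17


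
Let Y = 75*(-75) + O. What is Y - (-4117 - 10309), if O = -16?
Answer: 8785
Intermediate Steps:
Y = -5641 (Y = 75*(-75) - 16 = -5625 - 16 = -5641)
Y - (-4117 - 10309) = -5641 - (-4117 - 10309) = -5641 - 1*(-14426) = -5641 + 14426 = 8785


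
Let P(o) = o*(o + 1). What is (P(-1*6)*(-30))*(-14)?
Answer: 12600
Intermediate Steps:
P(o) = o*(1 + o)
(P(-1*6)*(-30))*(-14) = (((-1*6)*(1 - 1*6))*(-30))*(-14) = (-6*(1 - 6)*(-30))*(-14) = (-6*(-5)*(-30))*(-14) = (30*(-30))*(-14) = -900*(-14) = 12600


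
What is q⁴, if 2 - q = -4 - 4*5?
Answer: 456976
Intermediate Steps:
q = 26 (q = 2 - (-4 - 4*5) = 2 - (-4 - 20) = 2 - 1*(-24) = 2 + 24 = 26)
q⁴ = 26⁴ = 456976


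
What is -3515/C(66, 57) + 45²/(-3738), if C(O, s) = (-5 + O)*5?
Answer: -917113/76006 ≈ -12.066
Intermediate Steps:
C(O, s) = -25 + 5*O
-3515/C(66, 57) + 45²/(-3738) = -3515/(-25 + 5*66) + 45²/(-3738) = -3515/(-25 + 330) + 2025*(-1/3738) = -3515/305 - 675/1246 = -3515*1/305 - 675/1246 = -703/61 - 675/1246 = -917113/76006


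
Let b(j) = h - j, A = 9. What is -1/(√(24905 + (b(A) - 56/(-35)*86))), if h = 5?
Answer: -√625965/125193 ≈ -0.0063197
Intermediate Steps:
b(j) = 5 - j
-1/(√(24905 + (b(A) - 56/(-35)*86))) = -1/(√(24905 + ((5 - 1*9) - 56/(-35)*86))) = -1/(√(24905 + ((5 - 9) - 56*(-1/35)*86))) = -1/(√(24905 + (-4 + (8/5)*86))) = -1/(√(24905 + (-4 + 688/5))) = -1/(√(24905 + 668/5)) = -1/(√(125193/5)) = -1/(√625965/5) = -√625965/125193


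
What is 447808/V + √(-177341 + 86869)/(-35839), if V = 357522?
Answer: 223904/178761 - 2*I*√22618/35839 ≈ 1.2525 - 0.0083927*I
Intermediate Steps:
447808/V + √(-177341 + 86869)/(-35839) = 447808/357522 + √(-177341 + 86869)/(-35839) = 447808*(1/357522) + √(-90472)*(-1/35839) = 223904/178761 + (2*I*√22618)*(-1/35839) = 223904/178761 - 2*I*√22618/35839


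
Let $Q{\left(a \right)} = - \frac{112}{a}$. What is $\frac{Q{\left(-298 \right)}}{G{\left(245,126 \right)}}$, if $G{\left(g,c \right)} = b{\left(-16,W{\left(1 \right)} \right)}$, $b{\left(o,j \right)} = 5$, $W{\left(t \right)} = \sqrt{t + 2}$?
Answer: $\frac{56}{745} \approx 0.075168$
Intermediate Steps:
$W{\left(t \right)} = \sqrt{2 + t}$
$G{\left(g,c \right)} = 5$
$\frac{Q{\left(-298 \right)}}{G{\left(245,126 \right)}} = \frac{\left(-112\right) \frac{1}{-298}}{5} = \left(-112\right) \left(- \frac{1}{298}\right) \frac{1}{5} = \frac{56}{149} \cdot \frac{1}{5} = \frac{56}{745}$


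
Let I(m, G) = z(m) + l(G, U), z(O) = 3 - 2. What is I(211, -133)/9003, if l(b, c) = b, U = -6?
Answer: -44/3001 ≈ -0.014662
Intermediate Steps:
z(O) = 1
I(m, G) = 1 + G
I(211, -133)/9003 = (1 - 133)/9003 = -132*1/9003 = -44/3001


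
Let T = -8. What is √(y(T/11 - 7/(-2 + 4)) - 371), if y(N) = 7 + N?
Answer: I*√178222/22 ≈ 19.189*I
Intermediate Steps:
√(y(T/11 - 7/(-2 + 4)) - 371) = √((7 + (-8/11 - 7/(-2 + 4))) - 371) = √((7 + (-8*1/11 - 7/2)) - 371) = √((7 + (-8/11 - 7*½)) - 371) = √((7 + (-8/11 - 7/2)) - 371) = √((7 - 93/22) - 371) = √(61/22 - 371) = √(-8101/22) = I*√178222/22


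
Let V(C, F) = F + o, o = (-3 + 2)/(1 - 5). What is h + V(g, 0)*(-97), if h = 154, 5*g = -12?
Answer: 519/4 ≈ 129.75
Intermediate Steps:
g = -12/5 (g = (1/5)*(-12) = -12/5 ≈ -2.4000)
o = 1/4 (o = -1/(-4) = -1*(-1/4) = 1/4 ≈ 0.25000)
V(C, F) = 1/4 + F (V(C, F) = F + 1/4 = 1/4 + F)
h + V(g, 0)*(-97) = 154 + (1/4 + 0)*(-97) = 154 + (1/4)*(-97) = 154 - 97/4 = 519/4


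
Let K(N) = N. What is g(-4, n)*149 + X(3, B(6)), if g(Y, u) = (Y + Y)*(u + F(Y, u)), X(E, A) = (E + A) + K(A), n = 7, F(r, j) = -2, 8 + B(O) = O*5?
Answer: -5913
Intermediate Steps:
B(O) = -8 + 5*O (B(O) = -8 + O*5 = -8 + 5*O)
X(E, A) = E + 2*A (X(E, A) = (E + A) + A = (A + E) + A = E + 2*A)
g(Y, u) = 2*Y*(-2 + u) (g(Y, u) = (Y + Y)*(u - 2) = (2*Y)*(-2 + u) = 2*Y*(-2 + u))
g(-4, n)*149 + X(3, B(6)) = (2*(-4)*(-2 + 7))*149 + (3 + 2*(-8 + 5*6)) = (2*(-4)*5)*149 + (3 + 2*(-8 + 30)) = -40*149 + (3 + 2*22) = -5960 + (3 + 44) = -5960 + 47 = -5913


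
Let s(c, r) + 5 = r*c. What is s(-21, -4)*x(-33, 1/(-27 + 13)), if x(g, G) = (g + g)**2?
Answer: 344124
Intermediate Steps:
s(c, r) = -5 + c*r (s(c, r) = -5 + r*c = -5 + c*r)
x(g, G) = 4*g**2 (x(g, G) = (2*g)**2 = 4*g**2)
s(-21, -4)*x(-33, 1/(-27 + 13)) = (-5 - 21*(-4))*(4*(-33)**2) = (-5 + 84)*(4*1089) = 79*4356 = 344124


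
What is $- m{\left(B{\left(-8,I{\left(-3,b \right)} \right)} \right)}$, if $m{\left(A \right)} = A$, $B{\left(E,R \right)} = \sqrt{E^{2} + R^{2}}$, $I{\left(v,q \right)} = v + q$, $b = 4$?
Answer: $- \sqrt{65} \approx -8.0623$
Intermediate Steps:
$I{\left(v,q \right)} = q + v$
$- m{\left(B{\left(-8,I{\left(-3,b \right)} \right)} \right)} = - \sqrt{\left(-8\right)^{2} + \left(4 - 3\right)^{2}} = - \sqrt{64 + 1^{2}} = - \sqrt{64 + 1} = - \sqrt{65}$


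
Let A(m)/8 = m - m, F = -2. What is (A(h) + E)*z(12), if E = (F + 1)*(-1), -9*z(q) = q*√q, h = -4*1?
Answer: -8*√3/3 ≈ -4.6188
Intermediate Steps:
h = -4
z(q) = -q^(3/2)/9 (z(q) = -q*√q/9 = -q^(3/2)/9)
A(m) = 0 (A(m) = 8*(m - m) = 8*0 = 0)
E = 1 (E = (-2 + 1)*(-1) = -1*(-1) = 1)
(A(h) + E)*z(12) = (0 + 1)*(-8*√3/3) = 1*(-8*√3/3) = -8*√3/3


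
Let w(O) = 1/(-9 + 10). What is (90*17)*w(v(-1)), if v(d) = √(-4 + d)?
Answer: 1530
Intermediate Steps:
w(O) = 1 (w(O) = 1/1 = 1)
(90*17)*w(v(-1)) = (90*17)*1 = 1530*1 = 1530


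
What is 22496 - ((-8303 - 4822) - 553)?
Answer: 36174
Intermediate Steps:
22496 - ((-8303 - 4822) - 553) = 22496 - (-13125 - 553) = 22496 - 1*(-13678) = 22496 + 13678 = 36174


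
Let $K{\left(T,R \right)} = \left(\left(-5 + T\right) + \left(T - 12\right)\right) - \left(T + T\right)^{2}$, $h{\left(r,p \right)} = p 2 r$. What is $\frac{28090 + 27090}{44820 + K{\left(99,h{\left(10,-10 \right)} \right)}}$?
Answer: $\frac{1780}{187} \approx 9.5187$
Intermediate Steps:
$h{\left(r,p \right)} = 2 p r$
$K{\left(T,R \right)} = -17 - 4 T^{2} + 2 T$ ($K{\left(T,R \right)} = \left(\left(-5 + T\right) + \left(-12 + T\right)\right) - \left(2 T\right)^{2} = \left(-17 + 2 T\right) - 4 T^{2} = -17 - 4 T^{2} + 2 T$)
$\frac{28090 + 27090}{44820 + K{\left(99,h{\left(10,-10 \right)} \right)}} = \frac{28090 + 27090}{44820 - \left(-181 + 39204\right)} = \frac{55180}{44820 - 39023} = \frac{55180}{5797} = 55180 \cdot \frac{1}{5797} = \frac{1780}{187}$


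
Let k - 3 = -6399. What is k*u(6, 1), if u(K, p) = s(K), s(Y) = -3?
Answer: 19188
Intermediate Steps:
k = -6396 (k = 3 - 6399 = -6396)
u(K, p) = -3
k*u(6, 1) = -6396*(-3) = 19188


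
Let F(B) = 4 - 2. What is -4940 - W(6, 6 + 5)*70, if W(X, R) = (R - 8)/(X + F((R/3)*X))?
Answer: -19865/4 ≈ -4966.3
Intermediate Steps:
F(B) = 2
W(X, R) = (-8 + R)/(2 + X) (W(X, R) = (R - 8)/(X + 2) = (-8 + R)/(2 + X))
-4940 - W(6, 6 + 5)*70 = -4940 - (-8 + (6 + 5))/(2 + 6)*70 = -4940 - (-8 + 11)/8*70 = -4940 - (1/8)*3*70 = -4940 - 3*70/8 = -4940 - 1*105/4 = -4940 - 105/4 = -19865/4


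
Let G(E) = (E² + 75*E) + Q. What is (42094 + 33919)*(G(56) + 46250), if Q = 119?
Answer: 4082278165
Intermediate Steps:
G(E) = 119 + E² + 75*E (G(E) = (E² + 75*E) + 119 = 119 + E² + 75*E)
(42094 + 33919)*(G(56) + 46250) = (42094 + 33919)*((119 + 56² + 75*56) + 46250) = 76013*((119 + 3136 + 4200) + 46250) = 76013*(7455 + 46250) = 76013*53705 = 4082278165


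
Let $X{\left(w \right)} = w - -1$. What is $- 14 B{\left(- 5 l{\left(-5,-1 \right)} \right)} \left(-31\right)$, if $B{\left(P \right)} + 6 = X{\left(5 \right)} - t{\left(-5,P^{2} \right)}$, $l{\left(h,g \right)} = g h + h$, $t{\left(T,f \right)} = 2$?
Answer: $-868$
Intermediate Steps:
$X{\left(w \right)} = 1 + w$ ($X{\left(w \right)} = w + 1 = 1 + w$)
$l{\left(h,g \right)} = h + g h$
$B{\left(P \right)} = -2$ ($B{\left(P \right)} = -6 + \left(\left(1 + 5\right) - 2\right) = -6 + \left(6 - 2\right) = -6 + 4 = -2$)
$- 14 B{\left(- 5 l{\left(-5,-1 \right)} \right)} \left(-31\right) = \left(-14\right) \left(-2\right) \left(-31\right) = 28 \left(-31\right) = -868$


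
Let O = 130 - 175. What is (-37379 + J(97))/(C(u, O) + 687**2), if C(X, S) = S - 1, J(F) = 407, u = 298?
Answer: -36972/471923 ≈ -0.078343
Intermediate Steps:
O = -45
C(X, S) = -1 + S
(-37379 + J(97))/(C(u, O) + 687**2) = (-37379 + 407)/((-1 - 45) + 687**2) = -36972/(-46 + 471969) = -36972/471923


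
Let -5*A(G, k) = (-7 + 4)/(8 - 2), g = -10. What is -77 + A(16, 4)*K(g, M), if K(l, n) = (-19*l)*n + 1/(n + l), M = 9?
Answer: 939/10 ≈ 93.900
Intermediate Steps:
K(l, n) = 1/(l + n) - 19*l*n (K(l, n) = -19*l*n + 1/(l + n) = 1/(l + n) - 19*l*n)
A(G, k) = 1/10 (A(G, k) = -(-7 + 4)/(5*(8 - 2)) = -(-3)/(5*6) = -1/5*(-1/2) = 1/10)
-77 + A(16, 4)*K(g, M) = -77 + ((1 - 19*(-10)*9**2 - 19*9*(-10)**2)/(-10 + 9))/10 = -77 + ((1 - 19*(-10)*81 - 19*9*100)/(-1))/10 = -77 + (-(1 + 15390 - 17100))/10 = -77 + (-1*(-1709))/10 = -77 + (1/10)*1709 = -77 + 1709/10 = 939/10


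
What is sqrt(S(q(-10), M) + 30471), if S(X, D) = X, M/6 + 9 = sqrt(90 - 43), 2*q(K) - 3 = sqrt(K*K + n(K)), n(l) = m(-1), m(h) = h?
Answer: sqrt(121890 + 6*sqrt(11))/2 ≈ 174.58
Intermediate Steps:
n(l) = -1
q(K) = 3/2 + sqrt(-1 + K**2)/2 (q(K) = 3/2 + sqrt(K*K - 1)/2 = 3/2 + sqrt(K**2 - 1)/2 = 3/2 + sqrt(-1 + K**2)/2)
M = -54 + 6*sqrt(47) (M = -54 + 6*sqrt(90 - 43) = -54 + 6*sqrt(47) ≈ -12.866)
sqrt(S(q(-10), M) + 30471) = sqrt((3/2 + sqrt(-1 + (-10)**2)/2) + 30471) = sqrt((3/2 + sqrt(-1 + 100)/2) + 30471) = sqrt((3/2 + sqrt(99)/2) + 30471) = sqrt((3/2 + (3*sqrt(11))/2) + 30471) = sqrt((3/2 + 3*sqrt(11)/2) + 30471) = sqrt(60945/2 + 3*sqrt(11)/2)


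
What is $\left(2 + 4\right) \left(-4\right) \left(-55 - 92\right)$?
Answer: $3528$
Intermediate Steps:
$\left(2 + 4\right) \left(-4\right) \left(-55 - 92\right) = 6 \left(-4\right) \left(-147\right) = \left(-24\right) \left(-147\right) = 3528$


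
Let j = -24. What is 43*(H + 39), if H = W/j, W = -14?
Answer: 20425/12 ≈ 1702.1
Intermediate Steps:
H = 7/12 (H = -14/(-24) = -14*(-1/24) = 7/12 ≈ 0.58333)
43*(H + 39) = 43*(7/12 + 39) = 43*(475/12) = 20425/12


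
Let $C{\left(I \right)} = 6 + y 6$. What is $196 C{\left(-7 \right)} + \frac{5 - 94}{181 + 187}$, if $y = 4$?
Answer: $\frac{2163751}{368} \approx 5879.8$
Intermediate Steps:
$C{\left(I \right)} = 30$ ($C{\left(I \right)} = 6 + 4 \cdot 6 = 6 + 24 = 30$)
$196 C{\left(-7 \right)} + \frac{5 - 94}{181 + 187} = 196 \cdot 30 + \frac{5 - 94}{181 + 187} = 5880 - \frac{89}{368} = \frac{2163751}{368}$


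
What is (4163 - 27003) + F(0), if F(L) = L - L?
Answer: -22840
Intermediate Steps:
F(L) = 0
(4163 - 27003) + F(0) = (4163 - 27003) + 0 = -22840 + 0 = -22840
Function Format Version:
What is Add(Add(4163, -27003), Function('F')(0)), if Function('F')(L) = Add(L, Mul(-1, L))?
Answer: -22840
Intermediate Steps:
Function('F')(L) = 0
Add(Add(4163, -27003), Function('F')(0)) = Add(Add(4163, -27003), 0) = Add(-22840, 0) = -22840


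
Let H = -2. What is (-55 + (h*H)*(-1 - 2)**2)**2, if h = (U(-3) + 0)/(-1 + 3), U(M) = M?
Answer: 784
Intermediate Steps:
h = -3/2 (h = (-3 + 0)/(-1 + 3) = -3/2 ≈ -1.5000)
(-55 + (h*H)*(-1 - 2)**2)**2 = (-55 + (-3/2*(-2))*(-1 - 2)**2)**2 = (-55 + 3*(-3)**2)**2 = (-55 + 3*9)**2 = (-55 + 27)**2 = (-28)**2 = 784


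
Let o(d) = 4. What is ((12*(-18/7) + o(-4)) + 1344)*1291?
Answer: 11903020/7 ≈ 1.7004e+6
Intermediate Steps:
((12*(-18/7) + o(-4)) + 1344)*1291 = ((12*(-18/7) + 4) + 1344)*1291 = ((-216/7 + 4) + 1344)*1291 = (-188/7 + 1344)*1291 = (9220/7)*1291 = 11903020/7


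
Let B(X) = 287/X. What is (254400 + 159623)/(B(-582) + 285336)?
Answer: 240961386/166065265 ≈ 1.4510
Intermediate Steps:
(254400 + 159623)/(B(-582) + 285336) = (254400 + 159623)/(287/(-582) + 285336) = 414023/(287*(-1/582) + 285336) = 414023/(-287/582 + 285336) = 414023/(166065265/582) = 414023*(582/166065265) = 240961386/166065265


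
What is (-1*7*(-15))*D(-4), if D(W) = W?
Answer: -420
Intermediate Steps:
(-1*7*(-15))*D(-4) = (-1*7*(-15))*(-4) = -7*(-15)*(-4) = 105*(-4) = -420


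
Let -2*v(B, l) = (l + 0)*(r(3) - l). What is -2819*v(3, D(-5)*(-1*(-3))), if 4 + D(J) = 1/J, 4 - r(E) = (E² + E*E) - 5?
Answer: -1598373/25 ≈ -63935.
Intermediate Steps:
r(E) = 9 - 2*E² (r(E) = 4 - ((E² + E*E) - 5) = 4 - ((E² + E²) - 5) = 4 - (2*E² - 5) = 4 - (-5 + 2*E²) = 4 + (5 - 2*E²) = 9 - 2*E²)
D(J) = -4 + 1/J
v(B, l) = -l*(-9 - l)/2 (v(B, l) = -(l + 0)*((9 - 2*3²) - l)/2 = -l*((9 - 2*9) - l)/2 = -l*((9 - 18) - l)/2 = -l*(-9 - l)/2)
-2819*v(3, D(-5)*(-1*(-3))) = -2819*(-4 + 1/(-5))*(-1*(-3))*(9 + (-4 + 1/(-5))*(-1*(-3)))/2 = -2819*(-4 - ⅕)*3*(9 + (-4 - ⅕)*3)/2 = -2819*(-21/5*3)*(9 - 21/5*3)/2 = -2819*(-63)*(9 - 63/5)/(2*5) = -2819*(-63)*(-18)/(2*5*5) = -2819*567/25 = -1598373/25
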